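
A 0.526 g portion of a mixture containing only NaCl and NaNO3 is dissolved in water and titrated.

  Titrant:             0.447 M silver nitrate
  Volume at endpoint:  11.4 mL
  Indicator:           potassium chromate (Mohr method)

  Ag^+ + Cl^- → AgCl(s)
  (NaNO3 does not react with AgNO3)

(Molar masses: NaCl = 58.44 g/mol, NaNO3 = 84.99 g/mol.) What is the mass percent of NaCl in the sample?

n(AgNO3) = 0.0114 × 0.447 = 5.10 × 10^-3 mol
Let x = n(NaCl), y = n(NaNO3).
Titrant: 1x = 5.10 × 10^-3;  mass: 58.44x + 84.99y = 0.526
Solving, x = 5.10 × 10^-3 mol, y = 2.69 × 10^-3 mol
mass of NaCl = 5.10 × 10^-3 × 58.44 = 0.298 g
% NaCl = 0.298 / 0.526 × 100 = 56.6 %

56.6 %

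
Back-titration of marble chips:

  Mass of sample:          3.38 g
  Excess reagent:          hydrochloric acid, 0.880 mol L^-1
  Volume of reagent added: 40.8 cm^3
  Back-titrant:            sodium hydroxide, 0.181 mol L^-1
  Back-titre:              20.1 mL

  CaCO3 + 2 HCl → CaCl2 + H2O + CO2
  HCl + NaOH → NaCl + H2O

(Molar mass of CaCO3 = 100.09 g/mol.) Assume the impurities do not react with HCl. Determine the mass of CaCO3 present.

n(HCl) added = 0.0408 × 0.880 = 0.0359 mol
n(NaOH) used in back-titration = 0.0201 × 0.181 = 3.64 × 10^-3 mol
n(HCl) left over = 3.64 × 10^-3 mol (1:1 ratio)
n(HCl) consumed by analyte = 0.0359 − 3.64 × 10^-3 = 0.0323 mol
From the 1:2 ratio, n(CaCO3) = 1/2 × 0.0323 = 0.0161 mol
mass of CaCO3 = 0.0161 × 100.09 = 1.61 g

1.61 g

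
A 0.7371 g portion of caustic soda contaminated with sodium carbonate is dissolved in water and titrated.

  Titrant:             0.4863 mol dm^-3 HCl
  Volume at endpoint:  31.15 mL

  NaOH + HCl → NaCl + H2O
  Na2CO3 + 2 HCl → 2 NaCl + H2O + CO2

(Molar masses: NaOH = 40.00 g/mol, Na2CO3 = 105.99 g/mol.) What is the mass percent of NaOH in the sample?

27.43 %

n(HCl) = 0.03115 × 0.4863 = 0.01515 mol
Let x = n(NaOH), y = n(Na2CO3).
Titrant: 1x + 2y = 0.01515;  mass: 40.00x + 105.99y = 0.7371
Solving, x = 5.054 × 10^-3 mol, y = 5.047 × 10^-3 mol
mass of NaOH = 5.054 × 10^-3 × 40.00 = 0.2022 g
% NaOH = 0.2022 / 0.7371 × 100 = 27.43 %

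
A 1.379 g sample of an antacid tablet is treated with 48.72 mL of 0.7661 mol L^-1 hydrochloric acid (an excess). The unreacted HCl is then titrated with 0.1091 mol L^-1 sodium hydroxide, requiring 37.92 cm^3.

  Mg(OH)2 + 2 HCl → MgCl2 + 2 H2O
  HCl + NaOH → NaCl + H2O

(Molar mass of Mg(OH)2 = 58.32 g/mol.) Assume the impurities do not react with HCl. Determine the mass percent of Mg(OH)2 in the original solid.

70.18 %

n(HCl) added = 0.04872 × 0.7661 = 0.03732 mol
n(NaOH) used in back-titration = 0.03792 × 0.1091 = 4.137 × 10^-3 mol
n(HCl) left over = 4.137 × 10^-3 mol (1:1 ratio)
n(HCl) consumed by analyte = 0.03732 − 4.137 × 10^-3 = 0.03319 mol
From the 1:2 ratio, n(Mg(OH)2) = 1/2 × 0.03319 = 0.01659 mol
mass of Mg(OH)2 = 0.01659 × 58.32 = 0.9677 g
% Mg(OH)2 = 0.9677 / 1.379 × 100 = 70.18 %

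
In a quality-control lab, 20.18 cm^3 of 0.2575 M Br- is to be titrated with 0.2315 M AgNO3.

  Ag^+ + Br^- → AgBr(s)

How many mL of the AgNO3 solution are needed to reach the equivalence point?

n(Br-) = 0.02018 L × 0.2575 mol/L = 5.196 × 10^-3 mol
n(AgNO3) = 5.196 × 10^-3 mol (1:1 stoichiometry)
V(AgNO3) = 5.196 × 10^-3 mol / 0.2315 mol/L = 0.02245 L = 22.45 mL

22.45 mL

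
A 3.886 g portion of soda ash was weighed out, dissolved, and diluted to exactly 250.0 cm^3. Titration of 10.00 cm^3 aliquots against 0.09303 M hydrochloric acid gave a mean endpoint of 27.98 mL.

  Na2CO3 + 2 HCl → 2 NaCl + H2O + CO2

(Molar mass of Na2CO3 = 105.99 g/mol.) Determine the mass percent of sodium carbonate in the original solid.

n(HCl) per titration = 0.02798 × 0.09303 = 2.603 × 10^-3 mol
From the 1:2 ratio, n(Na2CO3) in each aliquot = 1/2 × 2.603 × 10^-3 = 1.301 × 10^-3 mol
n(Na2CO3) in the whole flask = 1.301 × 10^-3 × 250.0/10.00 = 0.03254 mol
mass of Na2CO3 = 0.03254 × 105.99 = 3.449 g
% Na2CO3 = 3.449 / 3.886 × 100 = 88.74 %

88.74 %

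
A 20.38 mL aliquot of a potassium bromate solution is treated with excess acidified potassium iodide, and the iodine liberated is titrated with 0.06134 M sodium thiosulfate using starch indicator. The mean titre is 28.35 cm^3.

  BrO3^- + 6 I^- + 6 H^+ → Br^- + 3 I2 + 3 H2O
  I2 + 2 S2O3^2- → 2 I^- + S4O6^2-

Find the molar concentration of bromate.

0.01422 M

n(S2O3^2-) = 0.02835 × 0.06134 = 1.739 × 10^-3 mol
n(I2) = n(S2O3^2-)/2 = 8.695 × 10^-4 mol
From the 1:3 ratio, n(BrO3^-) in the aliquot = 1/3 × 8.695 × 10^-4 = 2.898 × 10^-4 mol
[BrO3^-] = 2.898 × 10^-4 / 0.02038 = 0.01422 mol/L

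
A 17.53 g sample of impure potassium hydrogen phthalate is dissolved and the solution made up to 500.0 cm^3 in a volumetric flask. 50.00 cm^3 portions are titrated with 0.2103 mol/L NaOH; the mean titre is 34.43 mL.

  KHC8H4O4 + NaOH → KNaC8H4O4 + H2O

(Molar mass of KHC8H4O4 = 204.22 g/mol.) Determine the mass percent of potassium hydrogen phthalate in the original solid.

84.35 %

n(NaOH) per titration = 0.03443 × 0.2103 = 7.241 × 10^-3 mol
n(KHC8H4O4) in each aliquot = 7.241 × 10^-3 mol (1:1 ratio)
n(KHC8H4O4) in the whole flask = 7.241 × 10^-3 × 500.0/50.00 = 0.07241 mol
mass of KHC8H4O4 = 0.07241 × 204.22 = 14.79 g
% KHC8H4O4 = 14.79 / 17.53 × 100 = 84.35 %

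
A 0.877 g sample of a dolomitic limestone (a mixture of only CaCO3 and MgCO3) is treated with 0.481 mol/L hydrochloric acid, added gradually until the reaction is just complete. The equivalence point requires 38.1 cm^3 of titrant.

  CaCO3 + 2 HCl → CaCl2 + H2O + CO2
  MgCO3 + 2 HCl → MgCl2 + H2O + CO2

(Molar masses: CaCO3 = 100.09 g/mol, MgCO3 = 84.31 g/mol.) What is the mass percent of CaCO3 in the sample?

n(HCl) = 0.0381 × 0.481 = 0.0183 mol
Let x = n(CaCO3), y = n(MgCO3).
Titrant: 2x + 2y = 0.0183;  mass: 100.09x + 84.31y = 0.877
Solving, x = 6.62 × 10^-3 mol, y = 2.54 × 10^-3 mol
mass of CaCO3 = 6.62 × 10^-3 × 100.09 = 0.663 g
% CaCO3 = 0.663 / 0.877 × 100 = 75.6 %

75.6 %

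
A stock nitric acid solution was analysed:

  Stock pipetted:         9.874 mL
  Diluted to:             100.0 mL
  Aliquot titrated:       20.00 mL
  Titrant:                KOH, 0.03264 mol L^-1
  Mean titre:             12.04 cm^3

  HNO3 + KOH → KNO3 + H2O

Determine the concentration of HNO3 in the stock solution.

n(KOH) = 0.01204 × 0.03264 = 3.930 × 10^-4 mol
n(HNO3) in the aliquot = 3.930 × 10^-4 mol (1:1 ratio)
[HNO3]_dilute = 3.930 × 10^-4 / 0.02000 = 0.01965 mol/L
Dilution factor = 100.0 / 9.874 = 10.13
[HNO3]_stock = 0.01965 × 10.13 = 0.1990 mol/L

0.1990 mol/L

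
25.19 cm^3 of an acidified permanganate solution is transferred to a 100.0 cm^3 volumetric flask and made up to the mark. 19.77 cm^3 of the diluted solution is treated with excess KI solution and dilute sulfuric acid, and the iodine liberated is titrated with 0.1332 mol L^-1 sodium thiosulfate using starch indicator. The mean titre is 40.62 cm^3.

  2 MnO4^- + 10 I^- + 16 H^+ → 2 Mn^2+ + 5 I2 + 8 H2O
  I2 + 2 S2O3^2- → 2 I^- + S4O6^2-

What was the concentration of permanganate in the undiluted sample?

0.2173 mol/L

n(S2O3^2-) = 0.04062 × 0.1332 = 5.411 × 10^-3 mol
n(I2) = n(S2O3^2-)/2 = 2.705 × 10^-3 mol
From the 2:5 ratio, n(MnO4^-) in the aliquot = 2/5 × 2.705 × 10^-3 = 1.082 × 10^-3 mol
[MnO4^-]_dilute = 1.082 × 10^-3 / 0.01977 = 0.05474 mol/L
[MnO4^-]_original = 0.05474 × 100.0/25.19 = 0.2173 mol/L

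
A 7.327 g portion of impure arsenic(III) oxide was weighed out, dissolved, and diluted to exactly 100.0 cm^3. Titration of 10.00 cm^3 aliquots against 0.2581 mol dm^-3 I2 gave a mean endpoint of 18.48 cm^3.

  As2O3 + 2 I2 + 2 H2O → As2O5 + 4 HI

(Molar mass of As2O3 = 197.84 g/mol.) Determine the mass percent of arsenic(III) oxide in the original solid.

n(I2) per titration = 0.01848 × 0.2581 = 4.770 × 10^-3 mol
From the 1:2 ratio, n(As2O3) in each aliquot = 1/2 × 4.770 × 10^-3 = 2.385 × 10^-3 mol
n(As2O3) in the whole flask = 2.385 × 10^-3 × 100.0/10.00 = 0.02385 mol
mass of As2O3 = 0.02385 × 197.84 = 4.718 g
% As2O3 = 4.718 / 7.327 × 100 = 64.39 %

64.39 %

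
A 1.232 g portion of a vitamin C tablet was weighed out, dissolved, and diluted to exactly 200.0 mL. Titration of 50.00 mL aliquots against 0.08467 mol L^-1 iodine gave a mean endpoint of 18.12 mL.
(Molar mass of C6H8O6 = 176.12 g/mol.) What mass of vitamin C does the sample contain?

1.081 g

C6H8O6 + I2 → C6H6O6 + 2 HI
n(I2) per titration = 0.01812 × 0.08467 = 1.534 × 10^-3 mol
n(C6H8O6) in each aliquot = 1.534 × 10^-3 mol (1:1 ratio)
n(C6H8O6) in the whole flask = 1.534 × 10^-3 × 200.0/50.00 = 6.137 × 10^-3 mol
mass of C6H8O6 = 6.137 × 10^-3 × 176.12 = 1.081 g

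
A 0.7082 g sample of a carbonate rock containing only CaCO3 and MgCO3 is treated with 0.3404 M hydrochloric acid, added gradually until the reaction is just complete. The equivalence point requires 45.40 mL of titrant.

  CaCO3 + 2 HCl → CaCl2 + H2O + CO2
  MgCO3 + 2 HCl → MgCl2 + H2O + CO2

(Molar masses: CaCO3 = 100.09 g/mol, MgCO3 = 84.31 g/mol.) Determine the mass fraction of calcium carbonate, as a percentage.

n(HCl) = 0.04540 × 0.3404 = 0.01545 mol
Let x = n(CaCO3), y = n(MgCO3).
Titrant: 2x + 2y = 0.01545;  mass: 100.09x + 84.31y = 0.7082
Solving, x = 3.595 × 10^-3 mol, y = 4.132 × 10^-3 mol
mass of CaCO3 = 3.595 × 10^-3 × 100.09 = 0.3598 g
% CaCO3 = 0.3598 / 0.7082 × 100 = 50.81 %

50.81 %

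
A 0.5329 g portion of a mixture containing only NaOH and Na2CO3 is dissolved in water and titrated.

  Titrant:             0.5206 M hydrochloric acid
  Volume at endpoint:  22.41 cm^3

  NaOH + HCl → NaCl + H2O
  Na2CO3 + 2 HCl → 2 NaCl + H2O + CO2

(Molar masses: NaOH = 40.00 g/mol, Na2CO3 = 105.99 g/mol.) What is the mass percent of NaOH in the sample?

49.31 %

n(HCl) = 0.02241 × 0.5206 = 0.01167 mol
Let x = n(NaOH), y = n(Na2CO3).
Titrant: 1x + 2y = 0.01167;  mass: 40.00x + 105.99y = 0.5329
Solving, x = 6.570 × 10^-3 mol, y = 2.548 × 10^-3 mol
mass of NaOH = 6.570 × 10^-3 × 40.00 = 0.2628 g
% NaOH = 0.2628 / 0.5329 × 100 = 49.31 %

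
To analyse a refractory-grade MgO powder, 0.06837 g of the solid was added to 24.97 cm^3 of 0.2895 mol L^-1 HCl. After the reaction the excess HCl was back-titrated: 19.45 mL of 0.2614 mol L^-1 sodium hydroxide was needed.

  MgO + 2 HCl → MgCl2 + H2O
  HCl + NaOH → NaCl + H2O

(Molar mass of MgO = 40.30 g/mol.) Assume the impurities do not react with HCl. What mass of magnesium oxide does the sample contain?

0.04321 g

n(HCl) added = 0.02497 × 0.2895 = 7.229 × 10^-3 mol
n(NaOH) used in back-titration = 0.01945 × 0.2614 = 5.084 × 10^-3 mol
n(HCl) left over = 5.084 × 10^-3 mol (1:1 ratio)
n(HCl) consumed by analyte = 7.229 × 10^-3 − 5.084 × 10^-3 = 2.145 × 10^-3 mol
From the 1:2 ratio, n(MgO) = 1/2 × 2.145 × 10^-3 = 1.072 × 10^-3 mol
mass of MgO = 1.072 × 10^-3 × 40.30 = 0.04321 g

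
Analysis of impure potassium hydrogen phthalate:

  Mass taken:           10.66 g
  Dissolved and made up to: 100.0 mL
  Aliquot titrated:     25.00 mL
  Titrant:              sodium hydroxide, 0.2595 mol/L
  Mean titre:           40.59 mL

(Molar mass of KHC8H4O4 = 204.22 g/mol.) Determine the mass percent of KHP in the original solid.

80.72 %

KHC8H4O4 + NaOH → KNaC8H4O4 + H2O
n(NaOH) per titration = 0.04059 × 0.2595 = 0.01053 mol
n(KHC8H4O4) in each aliquot = 0.01053 mol (1:1 ratio)
n(KHC8H4O4) in the whole flask = 0.01053 × 100.0/25.00 = 0.04213 mol
mass of KHC8H4O4 = 0.04213 × 204.22 = 8.604 g
% KHC8H4O4 = 8.604 / 10.66 × 100 = 80.72 %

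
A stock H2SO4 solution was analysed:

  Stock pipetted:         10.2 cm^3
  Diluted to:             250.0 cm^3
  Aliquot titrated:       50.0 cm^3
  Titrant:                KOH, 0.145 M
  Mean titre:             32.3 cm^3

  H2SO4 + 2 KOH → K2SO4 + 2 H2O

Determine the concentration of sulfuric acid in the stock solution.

n(KOH) = 0.0323 × 0.145 = 4.68 × 10^-3 mol
From the 1:2 ratio, n(H2SO4) in the aliquot = 1/2 × 4.68 × 10^-3 = 2.34 × 10^-3 mol
[H2SO4]_dilute = 2.34 × 10^-3 / 0.0500 = 0.0468 mol/L
Dilution factor = 250.0 / 10.2 = 24.51
[H2SO4]_stock = 0.0468 × 24.51 = 1.15 mol/L

1.15 M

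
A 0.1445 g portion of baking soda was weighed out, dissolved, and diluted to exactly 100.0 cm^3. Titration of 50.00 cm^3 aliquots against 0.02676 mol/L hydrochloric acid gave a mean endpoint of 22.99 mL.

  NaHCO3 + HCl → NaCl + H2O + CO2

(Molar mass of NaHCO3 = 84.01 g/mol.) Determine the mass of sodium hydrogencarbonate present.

0.1034 g

n(HCl) per titration = 0.02299 × 0.02676 = 6.152 × 10^-4 mol
n(NaHCO3) in each aliquot = 6.152 × 10^-4 mol (1:1 ratio)
n(NaHCO3) in the whole flask = 6.152 × 10^-4 × 100.0/50.00 = 1.230 × 10^-3 mol
mass of NaHCO3 = 1.230 × 10^-3 × 84.01 = 0.1034 g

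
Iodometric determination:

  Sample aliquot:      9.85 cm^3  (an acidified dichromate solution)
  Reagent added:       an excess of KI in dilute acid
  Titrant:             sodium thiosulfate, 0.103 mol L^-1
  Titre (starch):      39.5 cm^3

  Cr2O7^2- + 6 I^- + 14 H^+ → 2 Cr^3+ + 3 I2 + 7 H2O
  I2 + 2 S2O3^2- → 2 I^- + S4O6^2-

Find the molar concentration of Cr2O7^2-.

0.0688 mol/L

n(S2O3^2-) = 0.0395 × 0.103 = 4.07 × 10^-3 mol
n(I2) = n(S2O3^2-)/2 = 2.03 × 10^-3 mol
From the 1:3 ratio, n(Cr2O7^2-) in the aliquot = 1/3 × 2.03 × 10^-3 = 6.78 × 10^-4 mol
[Cr2O7^2-] = 6.78 × 10^-4 / 0.00985 = 0.0688 mol/L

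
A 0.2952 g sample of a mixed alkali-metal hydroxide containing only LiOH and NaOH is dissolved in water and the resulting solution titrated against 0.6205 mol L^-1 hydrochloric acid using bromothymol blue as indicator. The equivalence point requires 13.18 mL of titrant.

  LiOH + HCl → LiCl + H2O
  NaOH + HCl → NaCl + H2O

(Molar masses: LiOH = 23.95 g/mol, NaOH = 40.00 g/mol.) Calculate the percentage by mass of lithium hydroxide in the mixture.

16.14 %

n(HCl) = 0.01318 × 0.6205 = 8.178 × 10^-3 mol
Let x = n(LiOH), y = n(NaOH).
Titrant: 1x + 1y = 8.178 × 10^-3;  mass: 23.95x + 40.00y = 0.2952
Solving, x = 1.989 × 10^-3 mol, y = 6.189 × 10^-3 mol
mass of LiOH = 1.989 × 10^-3 × 23.95 = 0.04764 g
% LiOH = 0.04764 / 0.2952 × 100 = 16.14 %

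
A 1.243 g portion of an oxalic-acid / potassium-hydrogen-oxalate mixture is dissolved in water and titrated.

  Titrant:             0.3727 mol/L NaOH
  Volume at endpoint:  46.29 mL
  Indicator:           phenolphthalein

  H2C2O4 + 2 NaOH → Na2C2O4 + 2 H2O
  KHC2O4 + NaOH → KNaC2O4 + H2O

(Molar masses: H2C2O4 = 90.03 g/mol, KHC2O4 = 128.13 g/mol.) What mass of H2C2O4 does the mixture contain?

0.5240 g

n(NaOH) = 0.04629 × 0.3727 = 0.01725 mol
Let x = n(H2C2O4), y = n(KHC2O4).
Titrant: 2x + 1y = 0.01725;  mass: 90.03x + 128.13y = 1.243
Solving, x = 5.820 × 10^-3 mol, y = 5.611 × 10^-3 mol
mass of H2C2O4 = 5.820 × 10^-3 × 90.03 = 0.5240 g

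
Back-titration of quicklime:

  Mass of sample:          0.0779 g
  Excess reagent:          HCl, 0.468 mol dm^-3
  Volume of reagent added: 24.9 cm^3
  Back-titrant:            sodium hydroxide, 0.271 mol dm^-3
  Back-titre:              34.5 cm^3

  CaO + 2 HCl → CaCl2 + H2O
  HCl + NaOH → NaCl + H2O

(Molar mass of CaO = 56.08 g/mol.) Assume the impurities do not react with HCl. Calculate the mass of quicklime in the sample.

0.0646 g

n(HCl) added = 0.0249 × 0.468 = 0.0117 mol
n(NaOH) used in back-titration = 0.0345 × 0.271 = 9.35 × 10^-3 mol
n(HCl) left over = 9.35 × 10^-3 mol (1:1 ratio)
n(HCl) consumed by analyte = 0.0117 − 9.35 × 10^-3 = 2.30 × 10^-3 mol
From the 1:2 ratio, n(CaO) = 1/2 × 2.30 × 10^-3 = 1.15 × 10^-3 mol
mass of CaO = 1.15 × 10^-3 × 56.08 = 0.0646 g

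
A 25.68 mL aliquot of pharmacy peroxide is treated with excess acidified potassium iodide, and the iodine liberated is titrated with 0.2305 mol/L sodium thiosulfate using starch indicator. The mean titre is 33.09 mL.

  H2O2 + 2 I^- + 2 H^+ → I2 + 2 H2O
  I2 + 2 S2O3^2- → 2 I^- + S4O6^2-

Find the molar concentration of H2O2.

n(S2O3^2-) = 0.03309 × 0.2305 = 7.627 × 10^-3 mol
n(I2) = n(S2O3^2-)/2 = 3.814 × 10^-3 mol
n(H2O2) in the aliquot = 3.814 × 10^-3 mol (1:1 ratio)
[H2O2] = 3.814 × 10^-3 / 0.02568 = 0.1485 mol/L

0.1485 mol/L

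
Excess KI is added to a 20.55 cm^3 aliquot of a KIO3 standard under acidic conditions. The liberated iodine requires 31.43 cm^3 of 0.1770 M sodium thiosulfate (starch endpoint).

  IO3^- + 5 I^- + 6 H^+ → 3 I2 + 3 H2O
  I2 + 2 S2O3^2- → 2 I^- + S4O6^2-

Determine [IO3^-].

n(S2O3^2-) = 0.03143 × 0.1770 = 5.563 × 10^-3 mol
n(I2) = n(S2O3^2-)/2 = 2.782 × 10^-3 mol
From the 1:3 ratio, n(IO3^-) in the aliquot = 1/3 × 2.782 × 10^-3 = 9.272 × 10^-4 mol
[IO3^-] = 9.272 × 10^-4 / 0.02055 = 0.04512 mol/L

0.04512 M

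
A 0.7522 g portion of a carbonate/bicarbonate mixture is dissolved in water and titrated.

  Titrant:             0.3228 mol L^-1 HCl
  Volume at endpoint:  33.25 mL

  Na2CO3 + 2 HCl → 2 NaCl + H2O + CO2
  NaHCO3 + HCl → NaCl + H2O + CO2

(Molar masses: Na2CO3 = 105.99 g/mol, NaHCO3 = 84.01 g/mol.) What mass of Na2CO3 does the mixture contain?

n(HCl) = 0.03325 × 0.3228 = 0.01073 mol
Let x = n(Na2CO3), y = n(NaHCO3).
Titrant: 2x + 1y = 0.01073;  mass: 105.99x + 84.01y = 0.7522
Solving, x = 2.410 × 10^-3 mol, y = 5.913 × 10^-3 mol
mass of Na2CO3 = 2.410 × 10^-3 × 105.99 = 0.2554 g

0.2554 g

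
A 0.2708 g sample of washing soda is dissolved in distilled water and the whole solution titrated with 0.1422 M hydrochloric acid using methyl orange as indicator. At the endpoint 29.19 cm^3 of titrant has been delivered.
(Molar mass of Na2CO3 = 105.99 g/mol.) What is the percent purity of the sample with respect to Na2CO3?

Na2CO3 + 2 HCl → 2 NaCl + H2O + CO2
n(HCl) = 0.02919 L × 0.1422 mol/L = 4.151 × 10^-3 mol
From the 1:2 ratio, n(Na2CO3) = 1/2 × 4.151 × 10^-3 = 2.075 × 10^-3 mol
mass of Na2CO3 = 2.075 × 10^-3 × 105.99 g/mol = 0.2200 g
% Na2CO3 = 0.2200 / 0.2708 × 100 = 81.23 %

81.23 %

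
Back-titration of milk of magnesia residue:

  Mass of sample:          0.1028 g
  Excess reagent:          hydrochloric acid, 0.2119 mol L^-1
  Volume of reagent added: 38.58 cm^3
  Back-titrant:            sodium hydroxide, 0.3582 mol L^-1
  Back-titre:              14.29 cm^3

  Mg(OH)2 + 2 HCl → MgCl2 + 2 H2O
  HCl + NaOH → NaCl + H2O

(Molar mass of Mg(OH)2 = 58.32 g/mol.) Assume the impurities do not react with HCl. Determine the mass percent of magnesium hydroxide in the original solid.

n(HCl) added = 0.03858 × 0.2119 = 8.175 × 10^-3 mol
n(NaOH) used in back-titration = 0.01429 × 0.3582 = 5.119 × 10^-3 mol
n(HCl) left over = 5.119 × 10^-3 mol (1:1 ratio)
n(HCl) consumed by analyte = 8.175 × 10^-3 − 5.119 × 10^-3 = 3.056 × 10^-3 mol
From the 1:2 ratio, n(Mg(OH)2) = 1/2 × 3.056 × 10^-3 = 1.528 × 10^-3 mol
mass of Mg(OH)2 = 1.528 × 10^-3 × 58.32 = 0.08913 g
% Mg(OH)2 = 0.08913 / 0.1028 × 100 = 86.70 %

86.70 %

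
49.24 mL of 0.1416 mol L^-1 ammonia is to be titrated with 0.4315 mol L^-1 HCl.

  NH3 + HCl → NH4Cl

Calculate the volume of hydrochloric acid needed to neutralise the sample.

16.16 mL

n(NH3) = 0.04924 L × 0.1416 mol/L = 6.972 × 10^-3 mol
n(HCl) = 6.972 × 10^-3 mol (1:1 stoichiometry)
V(HCl) = 6.972 × 10^-3 mol / 0.4315 mol/L = 0.01616 L = 16.16 mL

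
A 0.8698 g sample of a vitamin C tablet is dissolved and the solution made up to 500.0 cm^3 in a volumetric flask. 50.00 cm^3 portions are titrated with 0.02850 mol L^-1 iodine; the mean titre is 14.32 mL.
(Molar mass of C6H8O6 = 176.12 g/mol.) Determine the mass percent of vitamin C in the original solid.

C6H8O6 + I2 → C6H6O6 + 2 HI
n(I2) per titration = 0.01432 × 0.02850 = 4.081 × 10^-4 mol
n(C6H8O6) in each aliquot = 4.081 × 10^-4 mol (1:1 ratio)
n(C6H8O6) in the whole flask = 4.081 × 10^-4 × 500.0/50.00 = 4.081 × 10^-3 mol
mass of C6H8O6 = 4.081 × 10^-3 × 176.12 = 0.7188 g
% C6H8O6 = 0.7188 / 0.8698 × 100 = 82.64 %

82.64 %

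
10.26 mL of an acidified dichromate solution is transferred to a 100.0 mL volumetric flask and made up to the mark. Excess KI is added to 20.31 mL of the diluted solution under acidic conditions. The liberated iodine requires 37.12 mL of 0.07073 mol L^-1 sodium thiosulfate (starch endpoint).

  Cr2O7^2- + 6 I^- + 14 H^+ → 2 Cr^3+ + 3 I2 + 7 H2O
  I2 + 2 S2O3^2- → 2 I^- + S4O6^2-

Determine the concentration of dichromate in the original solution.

0.2100 mol/L

n(S2O3^2-) = 0.03712 × 0.07073 = 2.625 × 10^-3 mol
n(I2) = n(S2O3^2-)/2 = 1.313 × 10^-3 mol
From the 1:3 ratio, n(Cr2O7^2-) in the aliquot = 1/3 × 1.313 × 10^-3 = 4.376 × 10^-4 mol
[Cr2O7^2-]_dilute = 4.376 × 10^-4 / 0.02031 = 0.02155 mol/L
[Cr2O7^2-]_original = 0.02155 × 100.0/10.26 = 0.2100 mol/L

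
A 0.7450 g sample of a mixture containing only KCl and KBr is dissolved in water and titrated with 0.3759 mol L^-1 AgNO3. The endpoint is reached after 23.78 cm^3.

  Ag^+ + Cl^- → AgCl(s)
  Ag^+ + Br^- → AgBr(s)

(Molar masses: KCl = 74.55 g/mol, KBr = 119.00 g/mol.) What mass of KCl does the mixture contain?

n(AgNO3) = 0.02378 × 0.3759 = 8.939 × 10^-3 mol
Let x = n(KCl), y = n(KBr).
Titrant: 1x + 1y = 8.939 × 10^-3;  mass: 74.55x + 119.00y = 0.7450
Solving, x = 7.171 × 10^-3 mol, y = 1.768 × 10^-3 mol
mass of KCl = 7.171 × 10^-3 × 74.55 = 0.5346 g

0.5346 g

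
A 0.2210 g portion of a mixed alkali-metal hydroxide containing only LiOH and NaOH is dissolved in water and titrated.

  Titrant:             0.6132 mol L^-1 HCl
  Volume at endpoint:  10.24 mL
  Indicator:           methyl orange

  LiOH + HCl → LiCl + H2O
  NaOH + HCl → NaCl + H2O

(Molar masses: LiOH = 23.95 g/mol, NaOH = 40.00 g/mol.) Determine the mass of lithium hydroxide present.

n(HCl) = 0.01024 × 0.6132 = 6.279 × 10^-3 mol
Let x = n(LiOH), y = n(NaOH).
Titrant: 1x + 1y = 6.279 × 10^-3;  mass: 23.95x + 40.00y = 0.2210
Solving, x = 1.880 × 10^-3 mol, y = 4.400 × 10^-3 mol
mass of LiOH = 1.880 × 10^-3 × 23.95 = 0.04502 g

0.04502 g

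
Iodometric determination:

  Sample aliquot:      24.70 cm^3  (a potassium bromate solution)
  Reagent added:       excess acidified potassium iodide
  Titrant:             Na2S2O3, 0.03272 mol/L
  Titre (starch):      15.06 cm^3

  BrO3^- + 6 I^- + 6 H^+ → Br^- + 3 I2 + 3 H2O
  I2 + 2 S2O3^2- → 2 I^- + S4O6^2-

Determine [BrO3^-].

0.003325 mol/L

n(S2O3^2-) = 0.01506 × 0.03272 = 4.928 × 10^-4 mol
n(I2) = n(S2O3^2-)/2 = 2.464 × 10^-4 mol
From the 1:3 ratio, n(BrO3^-) in the aliquot = 1/3 × 2.464 × 10^-4 = 8.213 × 10^-5 mol
[BrO3^-] = 8.213 × 10^-5 / 0.02470 = 0.003325 mol/L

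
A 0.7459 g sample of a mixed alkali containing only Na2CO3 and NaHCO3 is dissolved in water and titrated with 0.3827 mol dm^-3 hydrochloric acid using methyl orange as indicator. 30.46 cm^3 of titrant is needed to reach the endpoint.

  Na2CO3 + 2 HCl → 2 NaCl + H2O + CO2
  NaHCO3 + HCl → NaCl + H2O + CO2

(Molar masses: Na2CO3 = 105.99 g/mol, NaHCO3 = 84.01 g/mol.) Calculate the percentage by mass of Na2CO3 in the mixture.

53.47 %

n(HCl) = 0.03046 × 0.3827 = 0.01166 mol
Let x = n(Na2CO3), y = n(NaHCO3).
Titrant: 2x + 1y = 0.01166;  mass: 105.99x + 84.01y = 0.7459
Solving, x = 3.763 × 10^-3 mol, y = 4.131 × 10^-3 mol
mass of Na2CO3 = 3.763 × 10^-3 × 105.99 = 0.3988 g
% Na2CO3 = 0.3988 / 0.7459 × 100 = 53.47 %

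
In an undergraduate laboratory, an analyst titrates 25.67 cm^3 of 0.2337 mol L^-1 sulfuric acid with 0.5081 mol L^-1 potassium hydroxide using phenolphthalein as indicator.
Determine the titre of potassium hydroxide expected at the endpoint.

H2SO4 + 2 KOH → K2SO4 + 2 H2O
n(H2SO4) = 0.02567 L × 0.2337 mol/L = 5.999 × 10^-3 mol
From the 2:1 stoichiometry, n(KOH) = 2/1 × 5.999 × 10^-3 = 0.01200 mol
V(KOH) = 0.01200 mol / 0.5081 mol/L = 0.02361 L = 23.61 mL

23.61 mL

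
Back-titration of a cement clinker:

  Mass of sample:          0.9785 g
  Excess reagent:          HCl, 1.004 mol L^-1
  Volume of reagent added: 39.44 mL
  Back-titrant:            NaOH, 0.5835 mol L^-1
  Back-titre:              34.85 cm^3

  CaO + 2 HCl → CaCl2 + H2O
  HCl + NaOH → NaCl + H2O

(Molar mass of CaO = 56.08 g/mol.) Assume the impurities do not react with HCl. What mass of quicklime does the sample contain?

n(HCl) added = 0.03944 × 1.004 = 0.03960 mol
n(NaOH) used in back-titration = 0.03485 × 0.5835 = 0.02033 mol
n(HCl) left over = 0.02033 mol (1:1 ratio)
n(HCl) consumed by analyte = 0.03960 − 0.02033 = 0.01926 mol
From the 1:2 ratio, n(CaO) = 1/2 × 0.01926 = 9.631 × 10^-3 mol
mass of CaO = 9.631 × 10^-3 × 56.08 = 0.5401 g

0.5401 g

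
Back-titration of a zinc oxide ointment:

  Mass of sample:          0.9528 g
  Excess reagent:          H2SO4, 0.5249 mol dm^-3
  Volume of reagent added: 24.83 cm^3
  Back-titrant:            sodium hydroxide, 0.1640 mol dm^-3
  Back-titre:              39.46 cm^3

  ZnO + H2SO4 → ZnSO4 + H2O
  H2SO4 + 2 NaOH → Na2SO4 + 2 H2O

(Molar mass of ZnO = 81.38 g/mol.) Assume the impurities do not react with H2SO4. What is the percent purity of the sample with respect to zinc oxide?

83.68 %

n(H2SO4) added = 0.02483 × 0.5249 = 0.01303 mol
n(NaOH) used in back-titration = 0.03946 × 0.1640 = 6.471 × 10^-3 mol
From the 1:2 ratio, n(H2SO4) left over = 1/2 × 6.471 × 10^-3 = 3.236 × 10^-3 mol
n(H2SO4) consumed by analyte = 0.01303 − 3.236 × 10^-3 = 9.798 × 10^-3 mol
n(ZnO) = 9.798 × 10^-3 mol (1:1 ratio)
mass of ZnO = 9.798 × 10^-3 × 81.38 = 0.7973 g
% ZnO = 0.7973 / 0.9528 × 100 = 83.68 %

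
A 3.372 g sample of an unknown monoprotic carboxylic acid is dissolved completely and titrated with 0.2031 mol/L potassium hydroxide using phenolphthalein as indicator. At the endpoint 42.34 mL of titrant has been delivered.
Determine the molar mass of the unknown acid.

392.1 g/mol

n(KOH) = 0.04234 L × 0.2031 mol/L = 8.599 × 10^-3 mol
n(HA) = 8.599 × 10^-3 mol (1:1 ratio)
M = m / n = 3.372 g / 8.599 × 10^-3 mol = 392.1 g/mol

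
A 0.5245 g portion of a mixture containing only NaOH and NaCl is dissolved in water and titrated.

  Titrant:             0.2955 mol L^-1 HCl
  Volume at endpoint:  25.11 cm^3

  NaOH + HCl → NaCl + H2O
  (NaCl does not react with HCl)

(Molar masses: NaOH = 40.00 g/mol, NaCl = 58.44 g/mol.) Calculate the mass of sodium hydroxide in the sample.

n(HCl) = 0.02511 × 0.2955 = 7.420 × 10^-3 mol
Let x = n(NaOH), y = n(NaCl).
Titrant: 1x = 7.420 × 10^-3;  mass: 40.00x + 58.44y = 0.5245
Solving, x = 7.420 × 10^-3 mol, y = 3.896 × 10^-3 mol
mass of NaOH = 7.420 × 10^-3 × 40.00 = 0.2968 g

0.2968 g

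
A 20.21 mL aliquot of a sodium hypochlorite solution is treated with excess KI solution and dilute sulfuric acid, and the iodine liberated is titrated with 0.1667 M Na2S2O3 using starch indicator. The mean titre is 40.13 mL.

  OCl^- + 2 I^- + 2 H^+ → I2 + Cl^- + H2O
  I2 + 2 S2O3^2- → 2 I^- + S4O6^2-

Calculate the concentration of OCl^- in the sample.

0.1655 M

n(S2O3^2-) = 0.04013 × 0.1667 = 6.690 × 10^-3 mol
n(I2) = n(S2O3^2-)/2 = 3.345 × 10^-3 mol
n(OCl^-) in the aliquot = 3.345 × 10^-3 mol (1:1 ratio)
[OCl^-] = 3.345 × 10^-3 / 0.02021 = 0.1655 mol/L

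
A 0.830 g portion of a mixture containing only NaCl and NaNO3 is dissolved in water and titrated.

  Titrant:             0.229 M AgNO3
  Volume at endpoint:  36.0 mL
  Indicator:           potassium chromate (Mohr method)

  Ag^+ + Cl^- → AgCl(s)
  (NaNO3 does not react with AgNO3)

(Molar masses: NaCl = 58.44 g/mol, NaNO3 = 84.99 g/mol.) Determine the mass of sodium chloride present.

n(AgNO3) = 0.0360 × 0.229 = 8.24 × 10^-3 mol
Let x = n(NaCl), y = n(NaNO3).
Titrant: 1x = 8.24 × 10^-3;  mass: 58.44x + 84.99y = 0.830
Solving, x = 8.24 × 10^-3 mol, y = 4.10 × 10^-3 mol
mass of NaCl = 8.24 × 10^-3 × 58.44 = 0.482 g

0.482 g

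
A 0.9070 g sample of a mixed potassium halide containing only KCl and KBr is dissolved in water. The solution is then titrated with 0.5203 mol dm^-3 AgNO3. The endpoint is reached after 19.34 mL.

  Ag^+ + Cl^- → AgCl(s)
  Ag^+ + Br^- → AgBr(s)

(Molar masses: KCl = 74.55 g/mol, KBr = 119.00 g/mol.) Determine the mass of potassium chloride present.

0.4871 g

n(AgNO3) = 0.01934 × 0.5203 = 0.01006 mol
Let x = n(KCl), y = n(KBr).
Titrant: 1x + 1y = 0.01006;  mass: 74.55x + 119.00y = 0.9070
Solving, x = 6.534 × 10^-3 mol, y = 3.528 × 10^-3 mol
mass of KCl = 6.534 × 10^-3 × 74.55 = 0.4871 g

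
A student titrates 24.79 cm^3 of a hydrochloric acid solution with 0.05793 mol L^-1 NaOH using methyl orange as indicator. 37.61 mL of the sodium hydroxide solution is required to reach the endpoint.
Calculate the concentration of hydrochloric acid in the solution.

0.08789 mol/L

HCl + NaOH → NaCl + H2O
n(NaOH) = 0.03761 L × 0.05793 mol/L = 2.179 × 10^-3 mol
n(HCl) = 2.179 × 10^-3 mol (1:1 mole ratio)
[HCl] = 2.179 × 10^-3 mol / 0.02479 L = 0.08789 mol/L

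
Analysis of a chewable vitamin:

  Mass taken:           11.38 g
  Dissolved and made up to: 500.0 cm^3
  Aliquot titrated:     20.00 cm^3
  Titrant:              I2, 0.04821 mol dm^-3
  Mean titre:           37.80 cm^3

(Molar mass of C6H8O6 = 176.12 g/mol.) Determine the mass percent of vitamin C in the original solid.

C6H8O6 + I2 → C6H6O6 + 2 HI
n(I2) per titration = 0.03780 × 0.04821 = 1.822 × 10^-3 mol
n(C6H8O6) in each aliquot = 1.822 × 10^-3 mol (1:1 ratio)
n(C6H8O6) in the whole flask = 1.822 × 10^-3 × 500.0/20.00 = 0.04556 mol
mass of C6H8O6 = 0.04556 × 176.12 = 8.024 g
% C6H8O6 = 8.024 / 11.38 × 100 = 70.51 %

70.51 %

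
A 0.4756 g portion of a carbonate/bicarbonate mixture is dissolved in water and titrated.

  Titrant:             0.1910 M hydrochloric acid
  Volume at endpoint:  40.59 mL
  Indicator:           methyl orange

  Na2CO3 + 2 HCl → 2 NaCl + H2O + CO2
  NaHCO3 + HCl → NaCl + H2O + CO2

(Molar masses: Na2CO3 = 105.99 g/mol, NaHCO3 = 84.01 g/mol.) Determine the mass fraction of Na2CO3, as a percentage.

n(HCl) = 0.04059 × 0.1910 = 7.753 × 10^-3 mol
Let x = n(Na2CO3), y = n(NaHCO3).
Titrant: 2x + 1y = 7.753 × 10^-3;  mass: 105.99x + 84.01y = 0.4756
Solving, x = 2.833 × 10^-3 mol, y = 2.088 × 10^-3 mol
mass of Na2CO3 = 2.833 × 10^-3 × 105.99 = 0.3002 g
% Na2CO3 = 0.3002 / 0.4756 × 100 = 63.13 %

63.13 %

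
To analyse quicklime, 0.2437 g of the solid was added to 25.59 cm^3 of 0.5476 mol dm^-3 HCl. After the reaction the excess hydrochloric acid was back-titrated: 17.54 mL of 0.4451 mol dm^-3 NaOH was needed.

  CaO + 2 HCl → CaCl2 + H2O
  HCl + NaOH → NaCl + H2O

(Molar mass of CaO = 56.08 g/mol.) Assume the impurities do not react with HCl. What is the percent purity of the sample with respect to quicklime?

71.41 %

n(HCl) added = 0.02559 × 0.5476 = 0.01401 mol
n(NaOH) used in back-titration = 0.01754 × 0.4451 = 7.807 × 10^-3 mol
n(HCl) left over = 7.807 × 10^-3 mol (1:1 ratio)
n(HCl) consumed by analyte = 0.01401 − 7.807 × 10^-3 = 6.206 × 10^-3 mol
From the 1:2 ratio, n(CaO) = 1/2 × 6.206 × 10^-3 = 3.103 × 10^-3 mol
mass of CaO = 3.103 × 10^-3 × 56.08 = 0.1740 g
% CaO = 0.1740 / 0.2437 × 100 = 71.41 %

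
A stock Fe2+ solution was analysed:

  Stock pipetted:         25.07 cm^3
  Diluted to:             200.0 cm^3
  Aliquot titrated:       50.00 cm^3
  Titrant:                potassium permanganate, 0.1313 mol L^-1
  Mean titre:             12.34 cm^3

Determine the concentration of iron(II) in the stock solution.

1.293 mol/L

MnO4^- + 5 Fe^2+ + 8 H^+ → Mn^2+ + 5 Fe^3+ + 4 H2O
n(KMnO4) = 0.01234 × 0.1313 = 1.620 × 10^-3 mol
From the 5:1 ratio, n(Fe2+) in the aliquot = 5/1 × 1.620 × 10^-3 = 8.101 × 10^-3 mol
[Fe2+]_dilute = 8.101 × 10^-3 / 0.05000 = 0.1620 mol/L
Dilution factor = 200.0 / 25.07 = 7.978
[Fe2+]_stock = 0.1620 × 7.978 = 1.293 mol/L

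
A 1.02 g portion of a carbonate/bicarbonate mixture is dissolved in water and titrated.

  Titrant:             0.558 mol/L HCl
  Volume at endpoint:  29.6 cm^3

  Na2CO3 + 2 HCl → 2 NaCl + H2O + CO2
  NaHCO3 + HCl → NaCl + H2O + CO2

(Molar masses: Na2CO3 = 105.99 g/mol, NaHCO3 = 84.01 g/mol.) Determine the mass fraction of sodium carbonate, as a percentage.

61.6 %

n(HCl) = 0.0296 × 0.558 = 0.0165 mol
Let x = n(Na2CO3), y = n(NaHCO3).
Titrant: 2x + 1y = 0.0165;  mass: 105.99x + 84.01y = 1.02
Solving, x = 5.93 × 10^-3 mol, y = 4.67 × 10^-3 mol
mass of Na2CO3 = 5.93 × 10^-3 × 105.99 = 0.628 g
% Na2CO3 = 0.628 / 1.02 × 100 = 61.6 %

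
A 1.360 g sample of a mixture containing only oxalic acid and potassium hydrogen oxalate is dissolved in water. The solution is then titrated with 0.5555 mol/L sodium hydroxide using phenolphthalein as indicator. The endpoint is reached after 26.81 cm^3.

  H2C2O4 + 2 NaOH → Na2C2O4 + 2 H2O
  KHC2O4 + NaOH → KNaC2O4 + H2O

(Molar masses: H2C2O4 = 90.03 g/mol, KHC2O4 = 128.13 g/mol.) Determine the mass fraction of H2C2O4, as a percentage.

n(NaOH) = 0.02681 × 0.5555 = 0.01489 mol
Let x = n(H2C2O4), y = n(KHC2O4).
Titrant: 2x + 1y = 0.01489;  mass: 90.03x + 128.13y = 1.360
Solving, x = 3.298 × 10^-3 mol, y = 8.297 × 10^-3 mol
mass of H2C2O4 = 3.298 × 10^-3 × 90.03 = 0.2969 g
% H2C2O4 = 0.2969 / 1.360 × 100 = 21.83 %

21.83 %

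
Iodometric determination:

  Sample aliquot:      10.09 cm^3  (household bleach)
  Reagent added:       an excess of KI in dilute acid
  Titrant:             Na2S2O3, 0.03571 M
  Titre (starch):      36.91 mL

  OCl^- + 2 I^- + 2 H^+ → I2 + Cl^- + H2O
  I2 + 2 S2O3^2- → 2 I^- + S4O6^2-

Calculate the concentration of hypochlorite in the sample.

0.06531 M

n(S2O3^2-) = 0.03691 × 0.03571 = 1.318 × 10^-3 mol
n(I2) = n(S2O3^2-)/2 = 6.590 × 10^-4 mol
n(OCl^-) in the aliquot = 6.590 × 10^-4 mol (1:1 ratio)
[OCl^-] = 6.590 × 10^-4 / 0.01009 = 0.06531 mol/L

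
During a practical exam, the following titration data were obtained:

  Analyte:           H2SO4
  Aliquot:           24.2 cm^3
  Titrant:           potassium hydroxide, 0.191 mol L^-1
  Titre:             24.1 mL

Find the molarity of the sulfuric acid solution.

0.0951 mol/L

H2SO4 + 2 KOH → K2SO4 + 2 H2O
n(KOH) = 0.0241 L × 0.191 mol/L = 4.60 × 10^-3 mol
From the 1:2 mole ratio, n(H2SO4) = 1/2 × 4.60 × 10^-3 = 2.30 × 10^-3 mol
[H2SO4] = 2.30 × 10^-3 mol / 0.0242 L = 0.0951 mol/L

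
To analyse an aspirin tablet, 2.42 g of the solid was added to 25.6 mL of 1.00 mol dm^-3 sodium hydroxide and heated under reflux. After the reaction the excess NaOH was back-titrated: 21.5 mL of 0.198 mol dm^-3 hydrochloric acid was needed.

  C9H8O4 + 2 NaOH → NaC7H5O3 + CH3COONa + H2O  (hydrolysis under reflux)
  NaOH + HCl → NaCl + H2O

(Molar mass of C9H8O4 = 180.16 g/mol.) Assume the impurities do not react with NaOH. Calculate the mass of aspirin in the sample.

n(NaOH) added = 0.0256 × 1.00 = 0.0256 mol
n(HCl) used in back-titration = 0.0215 × 0.198 = 4.26 × 10^-3 mol
n(NaOH) left over = 4.26 × 10^-3 mol (1:1 ratio)
n(NaOH) consumed by analyte = 0.0256 − 4.26 × 10^-3 = 0.0213 mol
From the 1:2 ratio, n(C9H8O4) = 1/2 × 0.0213 = 0.0107 mol
mass of C9H8O4 = 0.0107 × 180.16 = 1.92 g

1.92 g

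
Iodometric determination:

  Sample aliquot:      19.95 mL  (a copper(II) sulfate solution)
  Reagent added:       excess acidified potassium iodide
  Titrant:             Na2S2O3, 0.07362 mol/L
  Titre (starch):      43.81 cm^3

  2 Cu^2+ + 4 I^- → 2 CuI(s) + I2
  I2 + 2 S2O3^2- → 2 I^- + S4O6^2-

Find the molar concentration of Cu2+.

0.1617 mol/L

n(S2O3^2-) = 0.04381 × 0.07362 = 3.225 × 10^-3 mol
n(I2) = n(S2O3^2-)/2 = 1.613 × 10^-3 mol
From the 2:1 ratio, n(Cu2+) in the aliquot = 2/1 × 1.613 × 10^-3 = 3.225 × 10^-3 mol
[Cu2+] = 3.225 × 10^-3 / 0.01995 = 0.1617 mol/L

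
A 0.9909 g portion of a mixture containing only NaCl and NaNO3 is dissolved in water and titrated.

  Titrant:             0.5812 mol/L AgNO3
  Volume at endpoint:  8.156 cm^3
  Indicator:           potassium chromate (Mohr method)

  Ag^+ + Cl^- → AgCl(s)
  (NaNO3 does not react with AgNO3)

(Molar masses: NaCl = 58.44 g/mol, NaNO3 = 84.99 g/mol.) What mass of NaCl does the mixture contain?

n(AgNO3) = 0.008156 × 0.5812 = 4.740 × 10^-3 mol
Let x = n(NaCl), y = n(NaNO3).
Titrant: 1x = 4.740 × 10^-3;  mass: 58.44x + 84.99y = 0.9909
Solving, x = 4.740 × 10^-3 mol, y = 8.400 × 10^-3 mol
mass of NaCl = 4.740 × 10^-3 × 58.44 = 0.2770 g

0.2770 g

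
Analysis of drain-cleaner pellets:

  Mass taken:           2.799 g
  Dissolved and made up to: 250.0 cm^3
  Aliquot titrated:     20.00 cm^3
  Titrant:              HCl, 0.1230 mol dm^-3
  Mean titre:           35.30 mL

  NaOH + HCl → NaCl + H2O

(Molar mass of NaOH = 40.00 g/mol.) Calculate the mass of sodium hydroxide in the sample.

n(HCl) per titration = 0.03530 × 0.1230 = 4.342 × 10^-3 mol
n(NaOH) in each aliquot = 4.342 × 10^-3 mol (1:1 ratio)
n(NaOH) in the whole flask = 4.342 × 10^-3 × 250.0/20.00 = 0.05427 mol
mass of NaOH = 0.05427 × 40.00 = 2.171 g

2.171 g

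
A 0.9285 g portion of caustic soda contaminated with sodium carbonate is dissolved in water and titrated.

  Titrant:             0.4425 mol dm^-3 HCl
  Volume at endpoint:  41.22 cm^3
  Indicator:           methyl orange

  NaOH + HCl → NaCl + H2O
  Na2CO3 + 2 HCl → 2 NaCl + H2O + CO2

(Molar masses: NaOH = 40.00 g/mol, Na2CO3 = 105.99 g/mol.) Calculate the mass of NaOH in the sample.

n(HCl) = 0.04122 × 0.4425 = 0.01824 mol
Let x = n(NaOH), y = n(Na2CO3).
Titrant: 1x + 2y = 0.01824;  mass: 40.00x + 105.99y = 0.9285
Solving, x = 2.934 × 10^-3 mol, y = 7.653 × 10^-3 mol
mass of NaOH = 2.934 × 10^-3 × 40.00 = 0.1173 g

0.1173 g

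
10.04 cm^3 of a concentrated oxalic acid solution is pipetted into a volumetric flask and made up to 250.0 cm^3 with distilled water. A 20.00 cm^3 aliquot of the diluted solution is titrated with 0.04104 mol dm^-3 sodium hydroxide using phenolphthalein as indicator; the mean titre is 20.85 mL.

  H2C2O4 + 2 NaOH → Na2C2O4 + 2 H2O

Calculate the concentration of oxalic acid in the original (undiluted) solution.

n(NaOH) = 0.02085 × 0.04104 = 8.557 × 10^-4 mol
From the 1:2 ratio, n(H2C2O4) in the aliquot = 1/2 × 8.557 × 10^-4 = 4.278 × 10^-4 mol
[H2C2O4]_dilute = 4.278 × 10^-4 / 0.02000 = 0.02139 mol/L
Dilution factor = 250.0 / 10.04 = 24.90
[H2C2O4]_stock = 0.02139 × 24.90 = 0.5327 mol/L

0.5327 mol/L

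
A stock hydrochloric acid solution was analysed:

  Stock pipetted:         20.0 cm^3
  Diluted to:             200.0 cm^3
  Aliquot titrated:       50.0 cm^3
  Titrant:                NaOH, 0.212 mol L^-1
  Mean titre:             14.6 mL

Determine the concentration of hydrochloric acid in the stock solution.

0.619 mol/L

HCl + NaOH → NaCl + H2O
n(NaOH) = 0.0146 × 0.212 = 3.10 × 10^-3 mol
n(HCl) in the aliquot = 3.10 × 10^-3 mol (1:1 ratio)
[HCl]_dilute = 3.10 × 10^-3 / 0.0500 = 0.0619 mol/L
Dilution factor = 200.0 / 20.0 = 10.00
[HCl]_stock = 0.0619 × 10.00 = 0.619 mol/L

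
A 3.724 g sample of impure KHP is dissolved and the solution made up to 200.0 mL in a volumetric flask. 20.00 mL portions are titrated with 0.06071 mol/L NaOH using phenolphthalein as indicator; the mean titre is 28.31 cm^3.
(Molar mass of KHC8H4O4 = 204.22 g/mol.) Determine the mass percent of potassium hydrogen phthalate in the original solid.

KHC8H4O4 + NaOH → KNaC8H4O4 + H2O
n(NaOH) per titration = 0.02831 × 0.06071 = 1.719 × 10^-3 mol
n(KHC8H4O4) in each aliquot = 1.719 × 10^-3 mol (1:1 ratio)
n(KHC8H4O4) in the whole flask = 1.719 × 10^-3 × 200.0/20.00 = 0.01719 mol
mass of KHC8H4O4 = 0.01719 × 204.22 = 3.510 g
% KHC8H4O4 = 3.510 / 3.724 × 100 = 94.25 %

94.25 %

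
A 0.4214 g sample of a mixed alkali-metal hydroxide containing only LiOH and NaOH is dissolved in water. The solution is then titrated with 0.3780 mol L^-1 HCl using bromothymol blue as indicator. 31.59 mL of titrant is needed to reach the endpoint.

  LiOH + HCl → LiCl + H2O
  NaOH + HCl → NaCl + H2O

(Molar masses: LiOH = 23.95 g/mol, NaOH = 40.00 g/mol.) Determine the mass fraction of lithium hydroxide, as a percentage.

n(HCl) = 0.03159 × 0.3780 = 0.01194 mol
Let x = n(LiOH), y = n(NaOH).
Titrant: 1x + 1y = 0.01194;  mass: 23.95x + 40.00y = 0.4214
Solving, x = 3.504 × 10^-3 mol, y = 8.437 × 10^-3 mol
mass of LiOH = 3.504 × 10^-3 × 23.95 = 0.08392 g
% LiOH = 0.08392 / 0.4214 × 100 = 19.92 %

19.92 %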